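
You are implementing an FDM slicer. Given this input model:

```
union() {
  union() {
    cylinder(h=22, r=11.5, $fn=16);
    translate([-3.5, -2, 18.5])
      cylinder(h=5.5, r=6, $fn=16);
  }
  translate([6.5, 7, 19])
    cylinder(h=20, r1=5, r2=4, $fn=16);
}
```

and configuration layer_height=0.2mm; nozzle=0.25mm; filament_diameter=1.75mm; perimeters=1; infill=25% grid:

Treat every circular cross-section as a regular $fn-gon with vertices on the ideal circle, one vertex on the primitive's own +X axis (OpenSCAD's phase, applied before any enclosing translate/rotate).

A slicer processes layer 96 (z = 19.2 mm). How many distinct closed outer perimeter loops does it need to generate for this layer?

At z = 19.2 mm: the cylinder: section is a regular 16-gon, circumradius r=11.5; the r=6 cylinder at (-3.5, -2) gives a regular 16-gon of circumradius 6 (constant along its height); Taking the union: the r=6 cylinder at (-3.5, -2) lies entirely inside the r=11.5 cylinder, so the union is just the r=11.5 cylinder — 1 connected region; the cone at (6.5, 7) contributes a regular 16-gon of circumradius 4.990 (interpolated between r1=5 and r2=4 at t=0.010); Combining (union): the regions partially overlap (shared area 52.30 mm²), so overlapping operands fuse into one piece — 1 connected region. The result has 1 disconnected region.

1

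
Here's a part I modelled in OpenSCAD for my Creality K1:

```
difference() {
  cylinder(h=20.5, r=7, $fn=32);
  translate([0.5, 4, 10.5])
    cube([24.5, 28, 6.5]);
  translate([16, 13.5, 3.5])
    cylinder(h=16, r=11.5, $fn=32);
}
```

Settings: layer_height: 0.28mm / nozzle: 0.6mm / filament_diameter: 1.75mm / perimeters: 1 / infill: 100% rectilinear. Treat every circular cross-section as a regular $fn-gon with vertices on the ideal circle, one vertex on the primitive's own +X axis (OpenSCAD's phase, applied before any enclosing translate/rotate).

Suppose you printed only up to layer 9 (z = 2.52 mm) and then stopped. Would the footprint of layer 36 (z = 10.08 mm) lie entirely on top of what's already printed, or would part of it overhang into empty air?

entirely on top

Compare the two slices. At z = 2.52: the r=7 cylinder contributes a regular 32-gon of circumradius 7 (area = (32/2)·7.000²·sin(360°/32) = 152.95 mm²); the cube at (0.5, 4) is absent (z outside [10.5, 17]); the cylinder at (16, 13.5) is absent (z outside [3.5, 19.5]); Subtracting the remaining from the first: none of the subtracted shapes is present at this height, so the r=7 cylinder is unchanged — area = 152.95 mm². At z = 10.08: the cylinder: section is a regular 32-gon, circumradius r=7 (area = (32/2)·7.000²·sin(360°/32) = 152.95 mm²); the cube at (0.5, 4) does not reach this height (z outside [10.5, 17]); the r=11.5 cylinder at (16, 13.5) gives a regular 32-gon of circumradius 11.5 (constant along its height) (area = (32/2)·11.500²·sin(360°/32) = 412.81 mm²); After the difference (first − rest): starting from the r=7 cylinder (152.95 mm²), the r=11.5 cylinder at (16, 13.5) misses the remaining region (no effect) — area = 152.95 mm². Checking containment: the cross-section at z = 10.08 is a subset of the cross-section at z = 2.52.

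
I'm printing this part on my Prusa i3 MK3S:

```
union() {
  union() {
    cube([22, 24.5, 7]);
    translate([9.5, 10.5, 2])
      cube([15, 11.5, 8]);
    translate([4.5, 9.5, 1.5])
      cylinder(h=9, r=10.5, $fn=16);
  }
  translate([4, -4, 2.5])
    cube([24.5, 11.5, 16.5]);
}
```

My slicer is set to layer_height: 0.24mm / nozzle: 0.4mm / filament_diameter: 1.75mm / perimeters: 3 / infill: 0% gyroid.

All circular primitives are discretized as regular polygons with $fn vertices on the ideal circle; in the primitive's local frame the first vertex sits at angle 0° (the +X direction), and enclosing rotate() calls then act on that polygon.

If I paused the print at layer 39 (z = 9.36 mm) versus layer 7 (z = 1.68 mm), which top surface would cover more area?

Layer 39 (z = 9.36): the cube does not reach this height (z outside [0, 7]); the cube at (9.5, 10.5) is present — its section is the full 15×11.5 rectangle (area 172.50 mm²); the r=10.5 cylinder at (4.5, 9.5) contributes a regular 16-gon of circumradius 10.5 (area = (16/2)·10.500²·sin(360°/16) = 337.53 mm²); Combining (union): the regions partially overlap — summed areas 510.03 mm² minus the doubly-counted overlap 29.19 mm² gives 480.83 mm² — area = 480.83 mm²; the cube at (4, -4) (footprint 24.5×11.5) is included at this height (area 281.75 mm²); Taking the union: the regions partially overlap — summed areas 762.58 mm² minus the doubly-counted overlap 68.00 mm² gives 694.58 mm² — area = 694.58 mm². So its area = 694.58 mm². Layer 7 (z = 1.68): the 22×24.5 cube contributes its full rectangle (area 539.00 mm²); the cube at (9.5, 10.5) is not intersected at this z (z outside [2, 10]); the r=10.5 cylinder at (4.5, 9.5) gives a regular 16-gon of circumradius 10.5 (constant along its height) (area = (16/2)·10.500²·sin(360°/16) = 337.53 mm²); Taking the union: the regions partially overlap — summed areas 876.53 mm² minus the doubly-counted overlap 254.24 mm² gives 622.29 mm² — area = 622.29 mm²; the cube at (4, -4) does not reach this height (z outside [2.5, 19]); Merging all regions: only that combined region is present, so the union is just that shape — area = 622.29 mm². So its area = 622.29 mm². Layer 39 is larger (694.58 vs 622.29 mm²).

layer 39 (z = 9.36 mm)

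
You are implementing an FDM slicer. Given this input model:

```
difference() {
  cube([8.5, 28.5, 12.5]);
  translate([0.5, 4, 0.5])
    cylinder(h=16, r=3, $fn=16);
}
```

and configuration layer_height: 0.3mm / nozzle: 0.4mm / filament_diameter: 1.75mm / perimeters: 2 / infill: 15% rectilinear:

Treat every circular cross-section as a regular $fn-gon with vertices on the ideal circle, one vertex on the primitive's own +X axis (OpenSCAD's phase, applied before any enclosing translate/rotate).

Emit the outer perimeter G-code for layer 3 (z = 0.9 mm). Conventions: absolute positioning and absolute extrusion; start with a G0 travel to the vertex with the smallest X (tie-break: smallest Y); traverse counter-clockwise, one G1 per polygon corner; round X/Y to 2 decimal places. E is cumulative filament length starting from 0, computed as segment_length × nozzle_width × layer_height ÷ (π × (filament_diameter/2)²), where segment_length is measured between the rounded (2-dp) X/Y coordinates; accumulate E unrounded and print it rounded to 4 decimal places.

At z = 0.9 mm: the 8.5×28.5 cube contributes its full rectangle; the r=3 cylinder at (0.5, 4) contributes a regular 16-gon of circumradius 3; Taking the first minus the rest: starting from the 8.5×28.5 cube, the r=3 cylinder at (0.5, 4) partially overlaps it — only the 16.73 mm² overlap (of its 27.55 mm²) is removed, clipping the outline — 1 connected region. The outline is a single polygon with 15 vertices. Extrusion per mm of travel: 0.4 × 0.3 / (π × 0.875²) = 0.049890. Accumulating E over each segment gives final E = 3.9204.

G0 X0.00 Y0.00 Z0.90
G1 X8.50 Y0.00 E0.4241
G1 X8.50 Y28.50 E1.8459
G1 X0.00 Y28.50 E2.2700
G1 X0.00 Y6.90 E3.3476
G1 X0.50 Y7.00 E3.3731
G1 X1.65 Y6.77 E3.4316
G1 X2.62 Y6.12 E3.4898
G1 X3.27 Y5.15 E3.5481
G1 X3.50 Y4.00 E3.6066
G1 X3.27 Y2.85 E3.6651
G1 X2.62 Y1.88 E3.7234
G1 X1.65 Y1.23 E3.7816
G1 X0.50 Y1.00 E3.8401
G1 X0.00 Y1.10 E3.8656
G1 X0.00 Y0.00 E3.9204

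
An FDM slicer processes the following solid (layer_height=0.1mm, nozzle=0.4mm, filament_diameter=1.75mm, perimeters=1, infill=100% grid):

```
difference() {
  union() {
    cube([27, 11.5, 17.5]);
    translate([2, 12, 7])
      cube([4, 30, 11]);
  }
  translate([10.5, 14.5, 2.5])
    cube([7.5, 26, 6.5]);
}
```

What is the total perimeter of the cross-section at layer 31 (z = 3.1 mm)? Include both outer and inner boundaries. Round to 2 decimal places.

77.00 mm

At z = 3.1 mm: the cube (footprint 27×11.5) is included at this height (perimeter 77.00 mm); the cube at (2, 12) does not reach this height (z outside [7, 18]); Combining (union): only the 27×11.5 cube is present, so the union is just that shape — boundary = 77.00 mm; the 7.5×26 cube at (10.5, 14.5) contributes its full rectangle (perimeter 67.00 mm); Subtracting the remaining from the first: starting from that combined region, the 7.5×26 cube at (10.5, 14.5) misses the remaining region (no effect) — boundary = 77.00 mm. Overall, the cross-section is a single solid region. Total boundary length (outer) = 77.00 mm.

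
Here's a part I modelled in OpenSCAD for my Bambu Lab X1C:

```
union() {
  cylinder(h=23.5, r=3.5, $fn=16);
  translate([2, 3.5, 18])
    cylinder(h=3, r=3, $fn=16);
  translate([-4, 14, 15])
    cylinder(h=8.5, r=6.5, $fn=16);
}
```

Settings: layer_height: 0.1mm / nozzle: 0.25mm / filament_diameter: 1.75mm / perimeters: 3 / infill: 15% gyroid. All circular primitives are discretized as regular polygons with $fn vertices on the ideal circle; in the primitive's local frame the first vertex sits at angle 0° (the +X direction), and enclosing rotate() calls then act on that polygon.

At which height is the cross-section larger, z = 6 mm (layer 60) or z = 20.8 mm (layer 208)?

Layer 60 (z = 6): the cylinder: section is a regular 16-gon, circumradius r=3.5 (area = (16/2)·3.500²·sin(360°/16) = 37.50 mm²); the cylinder at (2, 3.5) is absent (z outside [18, 21]); the cylinder at (-4, 14) is not intersected at this z (z outside [15, 23.5]); Combining (union): only the r=3.5 cylinder is present, so the union is just that shape — area = 37.50 mm². So its area = 37.50 mm². Layer 208 (z = 20.8): the r=3.5 cylinder contributes a regular 16-gon of circumradius 3.5 (area = (16/2)·3.500²·sin(360°/16) = 37.50 mm²); the r=3 cylinder at (2, 3.5) contributes a regular 16-gon of circumradius 3 (area = (16/2)·3.000²·sin(360°/16) = 27.55 mm²); the r=6.5 cylinder at (-4, 14) contributes a regular 16-gon of circumradius 6.5 (area = (16/2)·6.500²·sin(360°/16) = 129.35 mm²); Merging all regions: the regions partially overlap — summed areas 194.40 mm² minus the doubly-counted overlap 8.25 mm² gives 186.16 mm² — area = 186.16 mm². So its area = 186.16 mm². Layer 208 is larger (186.16 vs 37.50 mm²).

layer 208 (z = 20.8 mm)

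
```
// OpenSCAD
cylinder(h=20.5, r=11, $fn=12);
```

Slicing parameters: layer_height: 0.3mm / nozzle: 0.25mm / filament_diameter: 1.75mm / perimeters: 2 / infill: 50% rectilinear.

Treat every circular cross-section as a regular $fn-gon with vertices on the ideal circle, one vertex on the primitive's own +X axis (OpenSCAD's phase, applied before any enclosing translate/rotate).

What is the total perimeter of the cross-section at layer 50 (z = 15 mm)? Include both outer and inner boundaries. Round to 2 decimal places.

68.33 mm

At z = 15 mm: the r=11 cylinder contributes a regular 12-gon of circumradius 11 (perimeter = 2·12·11.000·sin(180°/12) = 68.33 mm). Overall, the cross-section is a single solid region. Total boundary length (outer) = 68.33 mm.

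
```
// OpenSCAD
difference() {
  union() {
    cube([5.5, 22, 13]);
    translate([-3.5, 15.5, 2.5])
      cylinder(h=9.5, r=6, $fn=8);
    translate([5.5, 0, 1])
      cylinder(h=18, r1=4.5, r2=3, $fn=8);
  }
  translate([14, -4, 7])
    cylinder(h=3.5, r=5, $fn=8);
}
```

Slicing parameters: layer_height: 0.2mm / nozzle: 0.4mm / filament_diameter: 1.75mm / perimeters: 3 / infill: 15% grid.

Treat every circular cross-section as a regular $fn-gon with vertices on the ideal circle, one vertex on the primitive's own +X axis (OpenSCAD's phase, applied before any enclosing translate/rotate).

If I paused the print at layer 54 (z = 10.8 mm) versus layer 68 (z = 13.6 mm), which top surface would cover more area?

Layer 54 (z = 10.8): the cube is present — its section is the full 5.5×22 rectangle (area 121.00 mm²); the r=6 cylinder at (-3.5, 15.5) contributes a regular 8-gon of circumradius 6 (area = (8/2)·6.000²·sin(360°/8) = 101.82 mm²); the cone at (5.5, 0): at t=0.544 of its height the radius interpolates to r₁+(r₂−r₁)t = 3.683, giving a regular 8-gon of that circumradius (area = (8/2)·3.683²·sin(360°/8) = 38.37 mm²); Taking the union: the regions partially overlap — summed areas 261.20 mm² minus the doubly-counted overlap 23.58 mm² gives 237.62 mm² — area = 237.62 mm²; the cylinder at (14, -4) does not reach this height (z outside [7, 10.5]); Subtracting the remaining from the first: none of the subtracted shapes is present at this height, so the result so far is unchanged — area = 237.62 mm². So its area = 237.62 mm². Layer 68 (z = 13.6): the cube is absent (z outside [0, 13]); the cylinder at (-3.5, 15.5) is not intersected at this z (z outside [2.5, 12]); the cone at (5.5, 0) contributes a regular 8-gon of circumradius 3.450 (interpolated between r1=4.5 and r2=3 at t=0.700) (area = (8/2)·3.450²·sin(360°/8) = 33.67 mm²); Combining (union): only the cone at (5.5, 0) is present, so the union is just that shape — area = 33.67 mm²; the cylinder at (14, -4) is absent (z outside [7, 10.5]); Taking the first minus the rest: none of the subtracted shapes is present at this height, so that combined region is unchanged — area = 33.67 mm². So its area = 33.67 mm². Layer 54 is larger (237.62 vs 33.67 mm²).

layer 54 (z = 10.8 mm)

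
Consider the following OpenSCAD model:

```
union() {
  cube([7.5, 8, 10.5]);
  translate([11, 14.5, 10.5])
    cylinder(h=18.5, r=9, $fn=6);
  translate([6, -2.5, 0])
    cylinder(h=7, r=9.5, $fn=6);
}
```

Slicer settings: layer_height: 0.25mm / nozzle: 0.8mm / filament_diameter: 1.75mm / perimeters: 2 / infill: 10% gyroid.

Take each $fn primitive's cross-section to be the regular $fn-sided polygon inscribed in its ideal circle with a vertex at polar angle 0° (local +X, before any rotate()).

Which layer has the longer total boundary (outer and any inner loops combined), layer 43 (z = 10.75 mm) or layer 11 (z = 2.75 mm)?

layer 11 (z = 2.75 mm)

Layer 43 (z = 10.75): the cube is not intersected at this z (z outside [0, 10.5]); the r=9 cylinder at (11, 14.5) contributes a regular 6-gon of circumradius 9 (perimeter = 2·6·9.000·sin(180°/6) = 54.00 mm); the cylinder at (6, -2.5) does not reach this height (z outside [0, 7]); Taking the union: only the r=9 cylinder at (11, 14.5) is present, so the union is just that shape — boundary = 54.00 mm. So its perimeter = 54.00 mm. Layer 11 (z = 2.75): the cube is present — its section is the full 7.5×8 rectangle (perimeter 31.00 mm); the cylinder at (11, 14.5) is not intersected at this z (z outside [10.5, 29]); the r=9.5 cylinder at (6, -2.5) contributes a regular 6-gon of circumradius 9.5 (perimeter = 2·6·9.500·sin(180°/6) = 57.00 mm); Merging all regions: the regions partially overlap (shared area 41.60 mm²), so the edge portions inside another operand are dropped and the merged outline is re-measured after clipping — boundary = 62.46 mm. So its perimeter = 62.46 mm. Layer 11 is larger (62.46 vs 54.00 mm).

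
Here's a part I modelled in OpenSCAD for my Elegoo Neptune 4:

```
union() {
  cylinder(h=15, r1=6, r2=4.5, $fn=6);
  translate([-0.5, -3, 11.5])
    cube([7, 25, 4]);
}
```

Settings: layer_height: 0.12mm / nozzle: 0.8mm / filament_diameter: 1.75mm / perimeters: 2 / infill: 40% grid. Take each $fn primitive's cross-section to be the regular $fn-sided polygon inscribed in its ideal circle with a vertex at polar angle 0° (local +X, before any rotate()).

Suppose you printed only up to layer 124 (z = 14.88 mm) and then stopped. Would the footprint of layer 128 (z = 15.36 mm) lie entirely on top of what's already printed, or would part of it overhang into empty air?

entirely on top

Compare the two slices. At z = 14.88: the cone: at t=0.992 of its height the radius interpolates to r₁+(r₂−r₁)t = 4.512, giving a regular 6-gon of that circumradius (area = (6/2)·4.512²·sin(360°/6) = 52.89 mm²); the cube at (-0.5, -3) is present — its section is the full 7×25 rectangle (area 175.00 mm²); Merging all regions: the regions partially overlap — summed areas 227.89 mm² minus the doubly-counted overlap 27.61 mm² gives 200.28 mm² — area = 200.28 mm². At z = 15.36: the cone is absent (z outside [0, 15]); the cube at (-0.5, -3) (footprint 7×25) is included at this height (area 175.00 mm²); Merging all regions: only the 7×25 cube at (-0.5, -3) is present, so the union is just that shape — area = 175.00 mm². Checking containment: the cross-section at z = 15.36 is a subset of the cross-section at z = 14.88.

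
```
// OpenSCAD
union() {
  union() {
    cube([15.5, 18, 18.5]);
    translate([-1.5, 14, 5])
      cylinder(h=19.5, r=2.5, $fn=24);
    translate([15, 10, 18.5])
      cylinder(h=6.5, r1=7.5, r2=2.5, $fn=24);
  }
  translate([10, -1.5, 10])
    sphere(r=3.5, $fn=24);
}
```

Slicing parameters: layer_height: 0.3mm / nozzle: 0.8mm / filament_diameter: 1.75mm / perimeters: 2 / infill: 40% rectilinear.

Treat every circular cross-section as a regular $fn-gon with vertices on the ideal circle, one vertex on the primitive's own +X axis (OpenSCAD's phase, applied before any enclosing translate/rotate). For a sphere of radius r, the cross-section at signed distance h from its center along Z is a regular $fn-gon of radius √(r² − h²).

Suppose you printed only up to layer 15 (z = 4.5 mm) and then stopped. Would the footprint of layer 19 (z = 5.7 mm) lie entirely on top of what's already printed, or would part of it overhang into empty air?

Compare the two slices. At z = 4.5: the 15.5×18 cube contributes its full rectangle (area 279.00 mm²); the cylinder at (-1.5, 14) is not intersected at this z (z outside [5, 24.5]); the cone at (15, 10) is absent (z outside [18.5, 25]); Taking the union: only the 15.5×18 cube is present, so the union is just that shape — area = 279.00 mm²; the sphere at (10, -1.5) does not reach this height (|z−center|=5.500 > r=3.5); Merging all regions: only the result so far is present, so the union is just that shape — area = 279.00 mm². At z = 5.7: the cube is present — its section is the full 15.5×18 rectangle (area 279.00 mm²); the r=2.5 cylinder at (-1.5, 14) contributes a regular 24-gon of circumradius 2.5 (area = (24/2)·2.500²·sin(360°/24) = 19.41 mm²); the cone at (15, 10) is absent (z outside [18.5, 25]); Taking the union: the regions partially overlap — summed areas 298.41 mm² minus the doubly-counted overlap 2.73 mm² gives 295.68 mm² — area = 295.68 mm²; the sphere at (10, -1.5) does not reach this height (|z−center|=4.300 > r=3.5); Merging all regions: only the result so far is present, so the union is just that shape — area = 295.68 mm². Checking containment: at z = 5.7 the cross-section extends beyond the z = 4.5 cross-section by about 16.68 mm².

part overhangs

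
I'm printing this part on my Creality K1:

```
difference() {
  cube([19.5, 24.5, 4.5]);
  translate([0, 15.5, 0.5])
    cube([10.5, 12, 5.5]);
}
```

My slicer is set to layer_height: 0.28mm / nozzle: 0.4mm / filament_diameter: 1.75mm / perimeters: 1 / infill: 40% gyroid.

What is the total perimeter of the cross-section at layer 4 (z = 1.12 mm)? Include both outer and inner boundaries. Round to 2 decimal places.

At z = 1.12 mm: the 19.5×24.5 cube contributes its full rectangle (perimeter 88.00 mm); the 10.5×12 cube at (0, 15.5) contributes its full rectangle (perimeter 45.00 mm); Subtracting the remaining from the first: starting from the 19.5×24.5 cube, the 10.5×12 cube at (0, 15.5) partially overlaps it — only the 94.50 mm² overlap (of its 126.00 mm²) is removed, clipping the outline — boundary = 88.00 mm. Overall, the cross-section is a single solid region. Total boundary length (outer) = 88.00 mm.

88.00 mm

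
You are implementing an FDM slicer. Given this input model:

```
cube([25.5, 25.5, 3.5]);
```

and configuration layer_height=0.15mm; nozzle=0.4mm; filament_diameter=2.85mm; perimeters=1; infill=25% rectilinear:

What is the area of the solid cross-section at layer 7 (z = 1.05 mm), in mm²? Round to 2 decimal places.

650.25 mm²

At z = 1.05 mm: the cube is present — its section is the full 25.5×25.5 rectangle (area 650.25 mm²). Overall, the cross-section is a single solid region. Net area = 650.25 mm².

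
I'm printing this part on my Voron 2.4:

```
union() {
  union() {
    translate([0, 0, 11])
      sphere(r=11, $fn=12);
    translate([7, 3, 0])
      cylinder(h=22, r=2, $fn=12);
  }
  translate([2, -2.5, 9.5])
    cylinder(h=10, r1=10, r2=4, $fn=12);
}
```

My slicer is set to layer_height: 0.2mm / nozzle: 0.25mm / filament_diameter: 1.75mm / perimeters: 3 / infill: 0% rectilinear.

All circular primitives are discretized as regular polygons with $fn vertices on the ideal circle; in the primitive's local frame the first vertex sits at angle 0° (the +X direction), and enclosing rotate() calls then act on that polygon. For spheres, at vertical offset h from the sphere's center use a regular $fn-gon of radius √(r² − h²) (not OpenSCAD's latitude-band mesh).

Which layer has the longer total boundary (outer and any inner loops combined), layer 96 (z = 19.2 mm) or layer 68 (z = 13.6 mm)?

Layer 96 (z = 19.2): the sphere: section is a regular 12-gon, circumradius = √(r²−h²) = √(11²−8.2²) = 7.332 (perimeter = 2·12·7.332·sin(180°/12) = 45.54 mm); the cylinder at (7, 3): section is a regular 12-gon, circumradius r=2 (perimeter = 2·12·2.000·sin(180°/12) = 12.42 mm); Merging all regions: the regions partially overlap (shared area 3.95 mm²), so the edge portions inside another operand are dropped and the merged outline is re-measured after clipping — boundary = 49.49 mm; the cone at (2, -2.5): at t=0.970 of its height the radius interpolates to r₁+(r₂−r₁)t = 4.180, giving a regular 12-gon of that circumradius (perimeter = 2·12·4.180·sin(180°/12) = 25.96 mm); Merging all regions: the regions partially overlap (shared area 52.09 mm²), so the edge portions inside another operand are dropped and the merged outline is re-measured after clipping — boundary = 49.56 mm. So its perimeter = 49.56 mm. Layer 68 (z = 13.6): the r=11 sphere contributes a regular 12-gon of circumradius √(11²−2.6²) = 10.688 (perimeter = 2·12·10.688·sin(180°/12) = 66.39 mm); the r=2 cylinder at (7, 3) gives a regular 12-gon of circumradius 2 (constant along its height) (perimeter = 2·12·2.000·sin(180°/12) = 12.42 mm); Taking the union: the r=2 cylinder at (7, 3) lies entirely inside the r=11 sphere, so the union is just the r=11 sphere — boundary = 66.39 mm; the cone at (2, -2.5) contributes a regular 12-gon of circumradius 7.540 (interpolated between r1=10 and r2=4 at t=0.410) (perimeter = 2·12·7.540·sin(180°/12) = 46.84 mm); Taking the union: the regions partially overlap (shared area 169.97 mm²), so the edge portions inside another operand are dropped and the merged outline is re-measured after clipping — boundary = 66.47 mm. So its perimeter = 66.47 mm. Layer 68 is larger (66.47 vs 49.56 mm).

layer 68 (z = 13.6 mm)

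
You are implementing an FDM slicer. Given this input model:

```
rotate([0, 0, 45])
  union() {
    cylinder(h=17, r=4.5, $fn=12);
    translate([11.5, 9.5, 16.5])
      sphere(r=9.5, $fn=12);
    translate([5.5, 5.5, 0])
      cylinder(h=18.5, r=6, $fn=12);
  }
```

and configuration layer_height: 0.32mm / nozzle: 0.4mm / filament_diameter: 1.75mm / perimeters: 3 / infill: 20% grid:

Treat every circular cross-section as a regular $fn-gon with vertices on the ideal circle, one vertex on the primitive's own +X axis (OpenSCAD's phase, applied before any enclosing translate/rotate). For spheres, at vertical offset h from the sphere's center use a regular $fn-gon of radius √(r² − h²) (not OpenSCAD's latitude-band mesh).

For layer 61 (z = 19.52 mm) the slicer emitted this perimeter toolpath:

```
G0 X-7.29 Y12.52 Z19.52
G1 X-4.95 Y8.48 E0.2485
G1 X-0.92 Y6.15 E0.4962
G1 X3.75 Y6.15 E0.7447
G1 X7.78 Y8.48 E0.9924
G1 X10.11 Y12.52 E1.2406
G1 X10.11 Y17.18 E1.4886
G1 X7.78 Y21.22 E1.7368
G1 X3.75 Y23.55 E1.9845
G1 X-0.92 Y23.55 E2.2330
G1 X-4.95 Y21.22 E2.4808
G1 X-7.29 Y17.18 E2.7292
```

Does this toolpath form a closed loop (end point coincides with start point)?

no

Start point (G0): (-7.29, 12.52). End point (last G1): the path does not return to the start — open.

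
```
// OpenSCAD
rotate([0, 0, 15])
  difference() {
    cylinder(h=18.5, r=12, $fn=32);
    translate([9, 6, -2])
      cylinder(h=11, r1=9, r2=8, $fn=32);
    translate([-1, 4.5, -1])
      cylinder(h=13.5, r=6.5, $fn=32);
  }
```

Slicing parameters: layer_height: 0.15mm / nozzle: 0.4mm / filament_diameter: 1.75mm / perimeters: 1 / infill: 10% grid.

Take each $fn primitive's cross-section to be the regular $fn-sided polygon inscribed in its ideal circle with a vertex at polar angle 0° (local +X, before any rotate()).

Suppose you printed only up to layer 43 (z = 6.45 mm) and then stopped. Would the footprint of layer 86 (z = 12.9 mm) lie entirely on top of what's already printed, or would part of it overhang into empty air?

part overhangs

Compare the two slices. At z = 6.45: the r=12 cylinder contributes a regular 32-gon of circumradius 12 (area = (32/2)·12.000²·sin(360°/32) = 449.49 mm²); the cone at (9, 6) contributes a regular 32-gon of circumradius 8.232 (interpolated between r1=9 and r2=8 at t=0.768) (area = (32/2)·8.232²·sin(360°/32) = 211.52 mm²); the r=6.5 cylinder at (-1, 4.5) gives a regular 32-gon of circumradius 6.5 (constant along its height) (area = (32/2)·6.500²·sin(360°/32) = 131.88 mm²); After the difference (first − rest): starting from the r=12 cylinder (449.49 mm²), the cone at (9, 6) partially overlaps it — only the 108.13 mm² overlap (of its 211.52 mm²) is removed, clipping the outline; the r=6.5 cylinder at (-1, 4.5) partially overlaps it — only the 98.62 mm² overlap (of its 131.88 mm²) is removed, clipping the outline — area = 242.74 mm²; (rotated 15° about Z; rotation is an isometry so areas/perimeters/island counts are preserved). At z = 12.9: the r=12 cylinder contributes a regular 32-gon of circumradius 12 (area = (32/2)·12.000²·sin(360°/32) = 449.49 mm²); the cone at (9, 6) is absent (z outside [-2, 9]); the cylinder at (-1, 4.5) does not reach this height (z outside [-1, 12.5]); After the difference (first − rest): none of the subtracted shapes is present at this height, so the r=12 cylinder is unchanged — area = 449.49 mm²; (rotated 15° about Z; rotation is an isometry so areas/perimeters/island counts are preserved). Checking containment: at z = 12.9 the cross-section extends beyond the z = 6.45 cross-section by about 206.75 mm².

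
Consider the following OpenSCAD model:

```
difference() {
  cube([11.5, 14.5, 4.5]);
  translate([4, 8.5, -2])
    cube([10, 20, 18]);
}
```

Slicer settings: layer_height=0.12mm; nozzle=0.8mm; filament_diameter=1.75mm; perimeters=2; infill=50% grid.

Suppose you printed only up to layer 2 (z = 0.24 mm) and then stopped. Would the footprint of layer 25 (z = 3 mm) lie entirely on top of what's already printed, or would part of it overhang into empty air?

Compare the two slices. At z = 0.24: the cube is present — its section is the full 11.5×14.5 rectangle (area 166.75 mm²); the cube at (4, 8.5) is present — its section is the full 10×20 rectangle (area 200.00 mm²); After the difference (first − rest): starting from the 11.5×14.5 cube (166.75 mm²), the 10×20 cube at (4, 8.5) partially overlaps it — only the 45.00 mm² overlap (of its 200.00 mm²) is removed, clipping the outline — area = 121.75 mm². At z = 3: the cube is present — its section is the full 11.5×14.5 rectangle (area 166.75 mm²); the 10×20 cube at (4, 8.5) contributes its full rectangle (area 200.00 mm²); Subtracting the remaining from the first: starting from the 11.5×14.5 cube (166.75 mm²), the 10×20 cube at (4, 8.5) partially overlaps it — only the 45.00 mm² overlap (of its 200.00 mm²) is removed, clipping the outline — area = 121.75 mm². Checking containment: the cross-section at z = 3 is a subset of the cross-section at z = 0.24.

entirely on top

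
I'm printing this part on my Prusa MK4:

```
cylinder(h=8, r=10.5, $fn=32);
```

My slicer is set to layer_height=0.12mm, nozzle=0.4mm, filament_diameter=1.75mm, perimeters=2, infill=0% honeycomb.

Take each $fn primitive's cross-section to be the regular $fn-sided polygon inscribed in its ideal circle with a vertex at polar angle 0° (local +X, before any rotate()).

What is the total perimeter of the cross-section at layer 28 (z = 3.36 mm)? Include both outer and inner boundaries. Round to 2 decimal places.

At z = 3.36 mm: the cylinder: section is a regular 32-gon, circumradius r=10.5 (perimeter = 2·32·10.500·sin(180°/32) = 65.87 mm). Overall, the cross-section is a single solid region. Total boundary length (outer) = 65.87 mm.

65.87 mm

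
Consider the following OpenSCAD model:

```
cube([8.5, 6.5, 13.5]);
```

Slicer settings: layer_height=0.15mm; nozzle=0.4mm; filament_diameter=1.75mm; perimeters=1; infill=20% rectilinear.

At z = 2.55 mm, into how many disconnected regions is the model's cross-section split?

At z = 2.55 mm: the cube is present — its section is the full 8.5×6.5 rectangle. The result has 1 disconnected region.

1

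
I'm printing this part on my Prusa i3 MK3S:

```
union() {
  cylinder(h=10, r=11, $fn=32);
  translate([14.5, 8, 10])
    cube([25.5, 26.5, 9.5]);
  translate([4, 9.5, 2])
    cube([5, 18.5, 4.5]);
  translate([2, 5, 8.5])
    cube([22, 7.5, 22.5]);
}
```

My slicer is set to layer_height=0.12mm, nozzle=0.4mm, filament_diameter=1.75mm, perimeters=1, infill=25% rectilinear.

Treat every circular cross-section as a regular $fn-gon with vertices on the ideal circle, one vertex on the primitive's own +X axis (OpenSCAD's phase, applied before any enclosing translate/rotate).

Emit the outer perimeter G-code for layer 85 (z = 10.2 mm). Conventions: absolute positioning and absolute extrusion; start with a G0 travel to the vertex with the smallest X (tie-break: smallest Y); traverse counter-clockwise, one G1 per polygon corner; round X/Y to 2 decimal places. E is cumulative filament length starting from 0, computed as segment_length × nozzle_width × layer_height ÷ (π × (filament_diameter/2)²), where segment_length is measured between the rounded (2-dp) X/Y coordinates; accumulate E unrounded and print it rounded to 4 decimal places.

G0 X2.00 Y5.00 Z10.20
G1 X24.00 Y5.00 E0.4390
G1 X24.00 Y8.00 E0.4989
G1 X40.00 Y8.00 E0.8182
G1 X40.00 Y34.50 E1.3470
G1 X14.50 Y34.50 E1.8559
G1 X14.50 Y12.50 E2.2949
G1 X2.00 Y12.50 E2.5444
G1 X2.00 Y5.00 E2.6941

At z = 10.2 mm: the cylinder does not reach this height (z outside [0, 10]); the cube at (14.5, 8) (footprint 25.5×26.5) is included at this height; the cube at (4, 9.5) is absent (z outside [2, 6.5]); the cube at (2, 5) (footprint 22×7.5) is included at this height; Combining (union): the regions partially overlap (shared area 42.75 mm²), so overlapping operands fuse into one piece — 1 connected region. The outline is a single polygon with 8 vertices. Extrusion per mm of travel: 0.4 × 0.12 / (π × 0.875²) = 0.019956. Accumulating E over each segment gives final E = 2.6941.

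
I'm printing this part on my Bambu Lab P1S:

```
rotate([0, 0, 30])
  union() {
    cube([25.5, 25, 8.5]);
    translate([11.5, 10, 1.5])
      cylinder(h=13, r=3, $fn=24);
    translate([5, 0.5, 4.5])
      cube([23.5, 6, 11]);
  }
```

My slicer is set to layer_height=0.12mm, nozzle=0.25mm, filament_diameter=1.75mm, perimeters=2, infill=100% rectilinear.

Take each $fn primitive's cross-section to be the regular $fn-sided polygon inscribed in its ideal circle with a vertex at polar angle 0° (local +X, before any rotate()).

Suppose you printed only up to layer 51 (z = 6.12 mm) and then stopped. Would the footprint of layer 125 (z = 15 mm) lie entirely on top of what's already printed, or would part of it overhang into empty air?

entirely on top

Compare the two slices. At z = 6.12: the cube (footprint 25.5×25) is included at this height (area 637.50 mm²); the cylinder at (11.5, 10): section is a regular 24-gon, circumradius r=3 (area = (24/2)·3.000²·sin(360°/24) = 27.95 mm²); the cube at (5, 0.5) (footprint 23.5×6) is included at this height (area 141.00 mm²); Merging all regions: the regions partially overlap — summed areas 806.45 mm² minus the doubly-counted overlap 150.95 mm² gives 655.50 mm² — area = 655.50 mm²; (rotated 30° about Z; rotation is an isometry so areas/perimeters/island counts are preserved). At z = 15: the cube is not intersected at this z (z outside [0, 8.5]); the cylinder at (11.5, 10) does not reach this height (z outside [1.5, 14.5]); the cube at (5, 0.5) (footprint 23.5×6) is included at this height (area 141.00 mm²); Merging all regions: only the 23.5×6 cube at (5, 0.5) is present, so the union is just that shape — area = 141.00 mm²; (rotated 30° about Z; rotation is an isometry so areas/perimeters/island counts are preserved). Checking containment: the cross-section at z = 15 is a subset of the cross-section at z = 6.12.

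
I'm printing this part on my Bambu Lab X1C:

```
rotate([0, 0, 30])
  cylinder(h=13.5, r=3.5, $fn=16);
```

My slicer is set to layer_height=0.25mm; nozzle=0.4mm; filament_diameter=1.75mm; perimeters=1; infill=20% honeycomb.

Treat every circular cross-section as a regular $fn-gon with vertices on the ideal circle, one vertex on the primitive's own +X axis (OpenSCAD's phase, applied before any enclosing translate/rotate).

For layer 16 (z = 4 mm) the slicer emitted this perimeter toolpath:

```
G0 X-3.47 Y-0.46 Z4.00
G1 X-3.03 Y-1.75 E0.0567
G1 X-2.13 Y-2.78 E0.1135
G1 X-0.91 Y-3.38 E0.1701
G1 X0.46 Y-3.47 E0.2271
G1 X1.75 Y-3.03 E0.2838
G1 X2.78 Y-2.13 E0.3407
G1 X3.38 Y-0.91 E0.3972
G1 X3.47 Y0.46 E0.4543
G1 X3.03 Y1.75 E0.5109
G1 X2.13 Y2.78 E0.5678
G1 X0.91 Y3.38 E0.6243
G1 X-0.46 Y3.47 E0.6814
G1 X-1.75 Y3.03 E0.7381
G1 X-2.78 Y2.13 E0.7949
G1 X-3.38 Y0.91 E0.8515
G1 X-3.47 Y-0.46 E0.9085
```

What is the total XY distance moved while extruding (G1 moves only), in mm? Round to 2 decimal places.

21.85 mm

Sum the Euclidean lengths of each G1 segment: total = 21.85 mm.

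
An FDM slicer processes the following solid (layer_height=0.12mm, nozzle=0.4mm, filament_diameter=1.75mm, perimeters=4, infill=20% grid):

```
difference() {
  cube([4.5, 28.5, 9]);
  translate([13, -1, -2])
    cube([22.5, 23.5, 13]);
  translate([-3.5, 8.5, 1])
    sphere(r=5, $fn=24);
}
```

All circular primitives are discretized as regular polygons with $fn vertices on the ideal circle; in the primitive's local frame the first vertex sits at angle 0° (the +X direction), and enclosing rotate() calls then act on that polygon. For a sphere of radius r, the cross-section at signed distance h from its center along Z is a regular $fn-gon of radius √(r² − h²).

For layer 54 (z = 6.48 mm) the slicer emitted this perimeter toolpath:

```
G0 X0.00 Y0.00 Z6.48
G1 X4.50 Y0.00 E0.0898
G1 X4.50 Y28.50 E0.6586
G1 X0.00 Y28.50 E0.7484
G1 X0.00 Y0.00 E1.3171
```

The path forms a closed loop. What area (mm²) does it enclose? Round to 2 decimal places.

Apply the shoelace formula to the sequence of (X, Y) vertices; enclosed area = 128.25 mm².

128.25 mm²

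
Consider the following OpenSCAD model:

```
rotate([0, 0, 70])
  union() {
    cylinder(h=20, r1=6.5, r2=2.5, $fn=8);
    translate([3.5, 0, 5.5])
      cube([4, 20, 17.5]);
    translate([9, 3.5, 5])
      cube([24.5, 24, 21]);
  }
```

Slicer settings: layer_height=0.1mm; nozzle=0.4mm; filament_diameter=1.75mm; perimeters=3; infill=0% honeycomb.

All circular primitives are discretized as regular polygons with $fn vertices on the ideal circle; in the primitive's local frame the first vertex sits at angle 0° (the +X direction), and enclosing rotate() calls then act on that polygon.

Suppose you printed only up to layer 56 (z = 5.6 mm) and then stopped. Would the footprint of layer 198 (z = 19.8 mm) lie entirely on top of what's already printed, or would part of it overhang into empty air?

Compare the two slices. At z = 5.6: the cone: at t=0.280 of its height the radius interpolates to r₁+(r₂−r₁)t = 5.380, giving a regular 8-gon of that circumradius (area = (8/2)·5.380²·sin(360°/8) = 81.87 mm²); the cube at (3.5, 0) is present — its section is the full 4×20 rectangle (area 80.00 mm²); the 24.5×24 cube at (9, 3.5) contributes its full rectangle (area 588.00 mm²); Taking the union: the regions partially overlap — summed areas 749.87 mm² minus the doubly-counted overlap 4.17 mm² gives 745.69 mm² — area = 745.69 mm²; (rotated 70° about Z; rotation is an isometry so areas/perimeters/island counts are preserved). At z = 19.8: the cone: at t=0.990 of its height the radius interpolates to r₁+(r₂−r₁)t = 2.540, giving a regular 8-gon of that circumradius (area = (8/2)·2.540²·sin(360°/8) = 18.25 mm²); the cube at (3.5, 0) is present — its section is the full 4×20 rectangle (area 80.00 mm²); the cube at (9, 3.5) is present — its section is the full 24.5×24 rectangle (area 588.00 mm²); Taking the union: the 3 present regions are separate (no shared area or edge), so areas and boundary lengths simply add and each stays a separate island — area = 686.25 mm²; (rotated 70° about Z; rotation is an isometry so areas/perimeters/island counts are preserved). Checking containment: the cross-section at z = 19.8 is a subset of the cross-section at z = 5.6.

entirely on top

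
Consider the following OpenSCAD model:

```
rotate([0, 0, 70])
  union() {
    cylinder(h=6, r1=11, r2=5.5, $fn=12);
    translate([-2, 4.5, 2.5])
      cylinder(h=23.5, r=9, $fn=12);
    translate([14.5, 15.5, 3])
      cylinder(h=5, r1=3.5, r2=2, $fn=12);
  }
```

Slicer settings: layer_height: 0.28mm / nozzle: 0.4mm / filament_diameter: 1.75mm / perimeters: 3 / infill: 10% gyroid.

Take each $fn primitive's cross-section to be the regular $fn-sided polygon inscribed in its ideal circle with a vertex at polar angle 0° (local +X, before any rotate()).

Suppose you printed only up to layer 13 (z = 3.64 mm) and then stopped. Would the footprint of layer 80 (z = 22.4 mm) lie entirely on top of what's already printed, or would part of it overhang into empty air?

entirely on top

Compare the two slices. At z = 3.64: the cone (r1=11→r2=5.5) has section circumradius 7.663 here — a regular 12-gon (area = (12/2)·7.663²·sin(360°/12) = 176.18 mm²); the r=9 cylinder at (-2, 4.5) gives a regular 12-gon of circumradius 9 (constant along its height) (area = (12/2)·9.000²·sin(360°/12) = 243.00 mm²); the cone at (14.5, 15.5) (r1=3.5→r2=2) has section circumradius 3.308 here — a regular 12-gon (area = (12/2)·3.308²·sin(360°/12) = 32.83 mm²); Combining (union): the regions partially overlap — summed areas 452.01 mm² minus the doubly-counted overlap 127.66 mm² gives 324.35 mm² — area = 324.35 mm²; (rotated 70° about Z; rotation is an isometry so areas/perimeters/island counts are preserved). At z = 22.4: the cone is not intersected at this z (z outside [0, 6]); the r=9 cylinder at (-2, 4.5) contributes a regular 12-gon of circumradius 9 (area = (12/2)·9.000²·sin(360°/12) = 243.00 mm²); the cone at (14.5, 15.5) is absent (z outside [3, 8]); Taking the union: only the r=9 cylinder at (-2, 4.5) is present, so the union is just that shape — area = 243.00 mm²; (rotated 70° about Z; rotation is an isometry so areas/perimeters/island counts are preserved). Checking containment: the cross-section at z = 22.4 is a subset of the cross-section at z = 3.64.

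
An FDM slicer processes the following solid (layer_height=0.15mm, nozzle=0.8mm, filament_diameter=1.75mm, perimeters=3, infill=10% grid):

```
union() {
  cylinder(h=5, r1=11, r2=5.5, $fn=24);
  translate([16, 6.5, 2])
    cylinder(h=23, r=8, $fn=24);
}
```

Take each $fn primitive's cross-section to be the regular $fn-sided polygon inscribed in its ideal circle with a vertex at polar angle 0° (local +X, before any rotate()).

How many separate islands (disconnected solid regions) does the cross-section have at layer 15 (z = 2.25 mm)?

At z = 2.25 mm: the cone contributes a regular 24-gon of circumradius 8.525 (interpolated between r1=11 and r2=5.5 at t=0.450); the r=8 cylinder at (16, 6.5) gives a regular 24-gon of circumradius 8 (constant along its height); Merging all regions: the 2 present regions are separate (no shared area or edge), so areas and boundary lengths simply add and each stays a separate island — 2 connected regions. Overall, the cross-section has 2 separate islands. Island count = 2.

2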